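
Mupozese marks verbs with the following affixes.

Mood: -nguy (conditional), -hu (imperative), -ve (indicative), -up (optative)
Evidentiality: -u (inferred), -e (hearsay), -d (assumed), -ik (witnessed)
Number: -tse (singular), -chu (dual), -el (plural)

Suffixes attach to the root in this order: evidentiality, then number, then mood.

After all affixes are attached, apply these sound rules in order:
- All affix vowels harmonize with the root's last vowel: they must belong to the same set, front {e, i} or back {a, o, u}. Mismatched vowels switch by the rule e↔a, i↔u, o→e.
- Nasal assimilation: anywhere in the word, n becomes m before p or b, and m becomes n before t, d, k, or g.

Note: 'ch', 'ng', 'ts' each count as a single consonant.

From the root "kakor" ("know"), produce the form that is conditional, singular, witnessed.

Attach evidentiality witnessed -ik → kakorik.
Attach number singular -tse → kakoriktse.
Attach mood conditional -nguy → kakoriktsenguy.
Apply vowel harmony: kakoriktsenguy → kakoruktsanguy.
Nasal assimilation: no change.

kakoruktsanguy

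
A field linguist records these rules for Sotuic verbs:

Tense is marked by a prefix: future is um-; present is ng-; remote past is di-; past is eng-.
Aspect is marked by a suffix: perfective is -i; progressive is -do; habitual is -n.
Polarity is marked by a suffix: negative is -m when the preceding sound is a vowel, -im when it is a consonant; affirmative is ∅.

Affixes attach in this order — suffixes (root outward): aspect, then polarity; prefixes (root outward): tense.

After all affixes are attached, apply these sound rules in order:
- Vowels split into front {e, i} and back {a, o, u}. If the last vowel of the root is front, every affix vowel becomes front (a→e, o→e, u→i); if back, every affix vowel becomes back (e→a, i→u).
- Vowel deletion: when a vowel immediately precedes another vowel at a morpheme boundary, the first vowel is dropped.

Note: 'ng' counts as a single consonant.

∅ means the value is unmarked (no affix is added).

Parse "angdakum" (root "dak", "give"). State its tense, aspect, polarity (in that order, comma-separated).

Segment: eng-dak-i-m.
tense: eng- → past.
aspect: -i → perfective.
polarity: -m/im → negative.

past, perfective, negative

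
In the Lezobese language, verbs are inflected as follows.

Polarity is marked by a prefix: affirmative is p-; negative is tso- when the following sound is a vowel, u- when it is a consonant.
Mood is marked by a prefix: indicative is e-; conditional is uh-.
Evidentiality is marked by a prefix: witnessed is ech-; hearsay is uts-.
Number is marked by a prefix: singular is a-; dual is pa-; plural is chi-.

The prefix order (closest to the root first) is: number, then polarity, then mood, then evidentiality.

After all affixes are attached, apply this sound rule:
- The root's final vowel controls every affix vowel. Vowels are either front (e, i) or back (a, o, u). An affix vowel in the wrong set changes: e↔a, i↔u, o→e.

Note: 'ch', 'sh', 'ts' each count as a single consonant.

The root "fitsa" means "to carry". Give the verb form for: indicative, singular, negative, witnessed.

achatsoafitsa

Attach number singular a- → afitsa.
Attach polarity negative tso- (before vowel 'a') → tsoafitsa.
Attach mood indicative e- → etsoafitsa.
Attach evidentiality witnessed ech- → echetsoafitsa.
Apply vowel harmony: echetsoafitsa → achatsoafitsa.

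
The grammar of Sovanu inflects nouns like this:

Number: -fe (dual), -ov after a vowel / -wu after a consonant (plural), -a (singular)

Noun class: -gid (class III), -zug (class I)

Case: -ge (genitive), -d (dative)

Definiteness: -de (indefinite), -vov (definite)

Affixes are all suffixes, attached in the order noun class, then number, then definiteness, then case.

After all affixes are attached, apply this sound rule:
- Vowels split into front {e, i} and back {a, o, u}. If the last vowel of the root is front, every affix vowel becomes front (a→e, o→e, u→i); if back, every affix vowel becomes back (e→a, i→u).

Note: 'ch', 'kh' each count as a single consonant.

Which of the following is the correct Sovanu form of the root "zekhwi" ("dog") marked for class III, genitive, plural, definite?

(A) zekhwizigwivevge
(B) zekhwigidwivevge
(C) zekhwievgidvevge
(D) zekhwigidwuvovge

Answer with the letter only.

Attach noun class class III -gid → zekhwigid.
Attach number plural -wu (after consonant 'd') → zekhwigidwu.
Attach definiteness definite -vov → zekhwigidwuvov.
Attach case genitive -ge → zekhwigidwuvovge.
Apply vowel harmony: zekhwigidwuvovge → zekhwigidwivevge.
So the correct form is zekhwigidwivevge, option (B).
(C) zekhwievgidvevge is wrong: it has the affixes in the wrong order.
(D) zekhwigidwuvovge is wrong: it fails to apply the sound rule(s).
(A) zekhwizigwivevge is wrong: it uses class I instead of class III for noun class.

B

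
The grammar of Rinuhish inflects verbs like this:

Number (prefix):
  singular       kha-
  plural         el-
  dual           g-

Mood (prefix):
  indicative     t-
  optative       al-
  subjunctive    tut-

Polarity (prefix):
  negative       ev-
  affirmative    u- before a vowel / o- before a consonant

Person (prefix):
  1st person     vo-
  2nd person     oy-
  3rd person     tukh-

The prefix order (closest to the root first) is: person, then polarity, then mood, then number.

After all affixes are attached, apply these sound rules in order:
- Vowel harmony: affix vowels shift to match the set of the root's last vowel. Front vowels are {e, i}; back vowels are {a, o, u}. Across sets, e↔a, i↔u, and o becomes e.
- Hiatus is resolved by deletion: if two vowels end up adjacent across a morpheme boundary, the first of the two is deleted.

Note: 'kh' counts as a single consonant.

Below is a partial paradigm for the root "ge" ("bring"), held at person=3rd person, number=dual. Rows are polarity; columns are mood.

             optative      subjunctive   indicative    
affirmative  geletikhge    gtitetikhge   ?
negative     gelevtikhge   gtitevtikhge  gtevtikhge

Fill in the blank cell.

Attach person 3rd person tukh- → tukhge.
Attach polarity affirmative o- (before consonant 't') → otukhge.
Attach mood indicative t- → totukhge.
Attach number dual g- → gtotukhge.
Apply vowel harmony: gtotukhge → gtetikhge.
Vowel deletion: no change.

gtetikhge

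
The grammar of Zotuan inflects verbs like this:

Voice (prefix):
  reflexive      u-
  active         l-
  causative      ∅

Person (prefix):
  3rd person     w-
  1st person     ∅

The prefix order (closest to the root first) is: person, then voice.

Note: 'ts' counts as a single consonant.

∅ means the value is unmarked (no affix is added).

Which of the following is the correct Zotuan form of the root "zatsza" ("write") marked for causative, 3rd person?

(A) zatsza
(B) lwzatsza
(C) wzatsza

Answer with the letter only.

Attach person 3rd person w- → wzatsza.
voice = causative: zero marking, form stays wzatsza.
So the correct form is wzatsza, option (C).
(A) zatsza is wrong: it uses 1st person instead of 3rd person for person.
(B) lwzatsza is wrong: it uses active instead of causative for voice.

C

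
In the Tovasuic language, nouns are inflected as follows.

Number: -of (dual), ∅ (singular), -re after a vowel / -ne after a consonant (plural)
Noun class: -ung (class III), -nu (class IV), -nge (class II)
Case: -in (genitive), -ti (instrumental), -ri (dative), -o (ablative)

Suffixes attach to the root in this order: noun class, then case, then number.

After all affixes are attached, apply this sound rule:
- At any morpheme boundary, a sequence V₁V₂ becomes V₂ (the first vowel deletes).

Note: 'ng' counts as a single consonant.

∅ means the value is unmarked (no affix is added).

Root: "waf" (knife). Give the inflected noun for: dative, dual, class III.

wafungrof

Attach noun class class III -ung → wafung.
Attach case dative -ri → wafungri.
Attach number dual -of → wafungriof.
Apply vowel deletion: wafungriof → wafungrof.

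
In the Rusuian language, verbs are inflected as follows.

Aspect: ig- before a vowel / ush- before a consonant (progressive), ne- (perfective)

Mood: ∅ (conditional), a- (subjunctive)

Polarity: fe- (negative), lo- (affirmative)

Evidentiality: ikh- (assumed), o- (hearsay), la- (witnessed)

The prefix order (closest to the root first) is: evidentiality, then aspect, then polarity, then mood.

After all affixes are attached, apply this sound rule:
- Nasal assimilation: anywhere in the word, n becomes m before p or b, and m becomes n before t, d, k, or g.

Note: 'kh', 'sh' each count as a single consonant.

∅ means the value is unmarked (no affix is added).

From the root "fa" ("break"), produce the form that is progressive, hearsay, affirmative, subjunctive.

Attach evidentiality hearsay o- → ofa.
Attach aspect progressive ig- (before vowel 'o') → igofa.
Attach polarity affirmative lo- → loigofa.
Attach mood subjunctive a- → aloigofa.
Nasal assimilation: no change.

aloigofa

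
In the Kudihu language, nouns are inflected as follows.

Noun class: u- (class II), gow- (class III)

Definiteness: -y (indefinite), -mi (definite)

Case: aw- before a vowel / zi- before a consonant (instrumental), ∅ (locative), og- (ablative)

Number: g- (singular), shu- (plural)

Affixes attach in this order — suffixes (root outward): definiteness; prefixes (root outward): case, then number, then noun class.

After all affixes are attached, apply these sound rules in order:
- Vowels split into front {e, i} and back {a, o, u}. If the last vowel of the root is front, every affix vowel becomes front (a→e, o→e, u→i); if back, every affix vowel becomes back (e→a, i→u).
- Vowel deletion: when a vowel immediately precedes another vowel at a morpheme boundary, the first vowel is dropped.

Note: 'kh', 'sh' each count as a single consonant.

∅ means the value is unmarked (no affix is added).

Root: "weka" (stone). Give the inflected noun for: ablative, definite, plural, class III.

gowshogwekamu

Attach case ablative og- → ogweka.
Attach number plural shu- → shuogweka.
Attach noun class class III gow- → gowshuogweka.
Attach definiteness definite -mi → gowshuogwekami.
Apply vowel harmony: gowshuogwekami → gowshuogwekamu.
Apply vowel deletion: gowshuogwekamu → gowshogwekamu.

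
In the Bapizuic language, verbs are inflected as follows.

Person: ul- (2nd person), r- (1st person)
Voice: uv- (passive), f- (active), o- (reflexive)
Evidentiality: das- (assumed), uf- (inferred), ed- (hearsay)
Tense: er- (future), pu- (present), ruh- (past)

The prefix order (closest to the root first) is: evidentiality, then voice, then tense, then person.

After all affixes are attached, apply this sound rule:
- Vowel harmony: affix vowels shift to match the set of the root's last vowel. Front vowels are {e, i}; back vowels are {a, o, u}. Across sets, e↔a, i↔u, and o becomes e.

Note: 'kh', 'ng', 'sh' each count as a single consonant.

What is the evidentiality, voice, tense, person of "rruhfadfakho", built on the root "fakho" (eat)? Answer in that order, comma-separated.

hearsay, active, past, 1st person

Segment: r-ruh-f-ed-fakho.
evidentiality: ed- → hearsay.
voice: f- → active.
tense: ruh- → past.
person: r- → 1st person.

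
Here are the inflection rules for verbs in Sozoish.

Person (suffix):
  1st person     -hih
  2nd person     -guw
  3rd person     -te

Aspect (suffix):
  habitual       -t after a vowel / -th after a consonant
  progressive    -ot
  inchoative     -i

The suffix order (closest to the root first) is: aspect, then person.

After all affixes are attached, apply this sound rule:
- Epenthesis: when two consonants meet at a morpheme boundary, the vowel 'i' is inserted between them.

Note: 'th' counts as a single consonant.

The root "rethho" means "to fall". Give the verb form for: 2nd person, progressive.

rethhootiguw

Attach aspect progressive -ot → rethhoot.
Attach person 2nd person -guw → rethhootguw.
Apply epenthesis: rethhootguw → rethhootiguw.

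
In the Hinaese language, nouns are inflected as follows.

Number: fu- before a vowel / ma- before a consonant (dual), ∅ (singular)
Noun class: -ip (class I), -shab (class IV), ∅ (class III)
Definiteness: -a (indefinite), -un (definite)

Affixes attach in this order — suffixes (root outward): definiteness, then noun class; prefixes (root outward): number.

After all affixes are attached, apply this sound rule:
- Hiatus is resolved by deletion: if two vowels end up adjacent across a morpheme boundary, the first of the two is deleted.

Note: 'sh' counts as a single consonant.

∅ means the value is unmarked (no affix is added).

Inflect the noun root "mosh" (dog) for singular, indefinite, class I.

moship

Attach definiteness indefinite -a → mosha.
number = singular: zero marking, form stays mosha.
Attach noun class class I -ip → moshaip.
Apply vowel deletion: moshaip → moship.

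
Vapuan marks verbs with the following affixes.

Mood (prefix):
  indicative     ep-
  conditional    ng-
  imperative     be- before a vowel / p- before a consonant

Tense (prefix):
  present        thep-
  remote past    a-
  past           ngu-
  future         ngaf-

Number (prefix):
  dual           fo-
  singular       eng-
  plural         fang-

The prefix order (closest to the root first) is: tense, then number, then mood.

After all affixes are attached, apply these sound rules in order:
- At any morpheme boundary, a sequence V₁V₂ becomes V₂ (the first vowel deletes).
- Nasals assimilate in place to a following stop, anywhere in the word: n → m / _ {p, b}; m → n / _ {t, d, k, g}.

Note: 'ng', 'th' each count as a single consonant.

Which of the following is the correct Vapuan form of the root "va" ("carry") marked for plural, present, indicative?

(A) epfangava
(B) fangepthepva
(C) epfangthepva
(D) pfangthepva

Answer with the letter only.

Attach tense present thep- → thepva.
Attach number plural fang- → fangthepva.
Attach mood indicative ep- → epfangthepva.
Vowel deletion: no change.
Nasal assimilation: no change.
So the correct form is epfangthepva, option (C).
(B) fangepthepva is wrong: it has the affixes in the wrong order.
(A) epfangava is wrong: it uses remote past instead of present for tense.
(D) pfangthepva is wrong: it uses imperative instead of indicative for mood.

C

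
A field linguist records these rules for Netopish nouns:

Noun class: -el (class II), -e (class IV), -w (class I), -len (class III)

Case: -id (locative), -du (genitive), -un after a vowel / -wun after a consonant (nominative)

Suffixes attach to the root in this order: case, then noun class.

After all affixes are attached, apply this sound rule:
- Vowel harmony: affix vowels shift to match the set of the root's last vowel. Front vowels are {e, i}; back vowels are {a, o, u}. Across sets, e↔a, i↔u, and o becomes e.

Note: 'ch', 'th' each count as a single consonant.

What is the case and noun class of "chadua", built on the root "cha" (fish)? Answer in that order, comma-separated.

Segment: cha-du-e.
case: -du → genitive.
noun class: -e → class IV.

genitive, class IV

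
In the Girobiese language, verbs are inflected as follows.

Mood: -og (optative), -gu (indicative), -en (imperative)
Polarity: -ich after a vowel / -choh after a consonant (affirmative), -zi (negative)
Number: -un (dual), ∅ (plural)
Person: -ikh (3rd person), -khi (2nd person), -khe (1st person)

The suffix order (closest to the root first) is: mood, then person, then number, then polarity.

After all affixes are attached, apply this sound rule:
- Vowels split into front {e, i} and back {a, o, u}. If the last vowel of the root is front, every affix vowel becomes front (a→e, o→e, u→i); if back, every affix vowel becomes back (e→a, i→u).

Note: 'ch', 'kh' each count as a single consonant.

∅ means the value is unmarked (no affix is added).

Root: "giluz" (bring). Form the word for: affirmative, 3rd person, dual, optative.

Attach mood optative -og → giluzog.
Attach person 3rd person -ikh → giluzogikh.
Attach number dual -un → giluzogikhun.
Attach polarity affirmative -choh (after consonant 'n') → giluzogikhunchoh.
Apply vowel harmony: giluzogikhunchoh → giluzogukhunchoh.

giluzogukhunchoh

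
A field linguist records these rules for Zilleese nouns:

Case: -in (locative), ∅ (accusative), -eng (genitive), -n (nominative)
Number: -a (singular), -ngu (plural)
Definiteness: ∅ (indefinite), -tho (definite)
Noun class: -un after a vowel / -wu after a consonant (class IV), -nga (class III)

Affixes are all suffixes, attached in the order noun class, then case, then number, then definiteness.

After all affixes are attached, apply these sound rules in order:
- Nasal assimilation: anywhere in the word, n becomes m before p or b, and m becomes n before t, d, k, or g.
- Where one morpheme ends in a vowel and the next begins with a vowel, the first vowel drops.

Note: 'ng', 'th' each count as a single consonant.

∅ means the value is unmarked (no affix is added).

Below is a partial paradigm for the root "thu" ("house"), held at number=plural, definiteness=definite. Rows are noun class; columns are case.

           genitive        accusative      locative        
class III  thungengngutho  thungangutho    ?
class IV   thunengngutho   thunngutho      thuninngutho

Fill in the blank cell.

Attach noun class class III -nga → thunga.
Attach case locative -in → thungain.
Attach number plural -ngu → thungainngu.
Attach definiteness definite -tho → thungainngutho.
Nasal assimilation: no change.
Apply vowel deletion: thungainngutho → thunginngutho.

thunginngutho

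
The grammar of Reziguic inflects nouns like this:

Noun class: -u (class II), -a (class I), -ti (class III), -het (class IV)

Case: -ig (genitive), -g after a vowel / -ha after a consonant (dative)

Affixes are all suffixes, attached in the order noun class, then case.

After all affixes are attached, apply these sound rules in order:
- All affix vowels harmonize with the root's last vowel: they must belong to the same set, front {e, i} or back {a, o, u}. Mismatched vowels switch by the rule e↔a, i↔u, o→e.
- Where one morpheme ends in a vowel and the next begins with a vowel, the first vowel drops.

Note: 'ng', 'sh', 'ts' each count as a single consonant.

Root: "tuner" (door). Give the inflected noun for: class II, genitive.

tunerig

Attach noun class class II -u → tuneru.
Attach case genitive -ig → tuneruig.
Apply vowel harmony: tuneruig → tuneriig.
Apply vowel deletion: tuneriig → tunerig.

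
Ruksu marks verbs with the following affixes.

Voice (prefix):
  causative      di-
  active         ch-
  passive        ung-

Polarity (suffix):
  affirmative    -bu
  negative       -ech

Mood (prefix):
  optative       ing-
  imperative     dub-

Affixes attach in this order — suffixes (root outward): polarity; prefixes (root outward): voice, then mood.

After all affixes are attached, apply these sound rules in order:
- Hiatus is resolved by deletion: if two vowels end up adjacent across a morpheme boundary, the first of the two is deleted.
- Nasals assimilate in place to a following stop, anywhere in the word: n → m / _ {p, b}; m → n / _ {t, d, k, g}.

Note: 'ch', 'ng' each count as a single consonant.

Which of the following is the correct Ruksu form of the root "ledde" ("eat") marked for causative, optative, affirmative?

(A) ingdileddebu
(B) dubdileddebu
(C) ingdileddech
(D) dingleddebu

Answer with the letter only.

A

Attach polarity affirmative -bu → leddebu.
Attach voice causative di- → dileddebu.
Attach mood optative ing- → ingdileddebu.
Vowel deletion: no change.
Nasal assimilation: no change.
So the correct form is ingdileddebu, option (A).
(B) dubdileddebu is wrong: it uses imperative instead of optative for mood.
(D) dingleddebu is wrong: it has the affixes in the wrong order.
(C) ingdileddech is wrong: it uses negative instead of affirmative for polarity.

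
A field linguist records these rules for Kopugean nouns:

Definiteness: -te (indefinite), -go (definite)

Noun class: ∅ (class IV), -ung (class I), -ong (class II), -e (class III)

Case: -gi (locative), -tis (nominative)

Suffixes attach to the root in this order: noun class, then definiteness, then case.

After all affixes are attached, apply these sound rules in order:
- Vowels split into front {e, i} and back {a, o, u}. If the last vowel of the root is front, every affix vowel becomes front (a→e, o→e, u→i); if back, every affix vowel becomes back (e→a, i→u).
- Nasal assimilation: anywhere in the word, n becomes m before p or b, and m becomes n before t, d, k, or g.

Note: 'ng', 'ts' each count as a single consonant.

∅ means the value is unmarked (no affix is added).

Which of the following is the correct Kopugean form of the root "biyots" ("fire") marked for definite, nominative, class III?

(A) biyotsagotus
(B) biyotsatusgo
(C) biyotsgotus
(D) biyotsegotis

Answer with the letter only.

A

Attach noun class class III -e → biyotse.
Attach definiteness definite -go → biyotsego.
Attach case nominative -tis → biyotsegotis.
Apply vowel harmony: biyotsegotis → biyotsagotus.
Nasal assimilation: no change.
So the correct form is biyotsagotus, option (A).
(D) biyotsegotis is wrong: it fails to apply the sound rule(s).
(B) biyotsatusgo is wrong: it has the affixes in the wrong order.
(C) biyotsgotus is wrong: it uses class IV instead of class III for noun class.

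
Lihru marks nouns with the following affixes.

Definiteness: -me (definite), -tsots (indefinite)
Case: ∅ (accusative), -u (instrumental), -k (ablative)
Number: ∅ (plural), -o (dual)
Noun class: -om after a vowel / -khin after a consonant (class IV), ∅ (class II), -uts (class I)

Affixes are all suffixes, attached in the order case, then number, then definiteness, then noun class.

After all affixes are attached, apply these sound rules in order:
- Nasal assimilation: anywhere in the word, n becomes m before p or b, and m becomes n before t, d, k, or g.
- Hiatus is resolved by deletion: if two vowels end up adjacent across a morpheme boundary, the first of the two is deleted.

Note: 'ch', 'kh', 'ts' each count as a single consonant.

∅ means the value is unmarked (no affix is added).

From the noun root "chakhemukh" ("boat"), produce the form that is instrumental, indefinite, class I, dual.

chakhemukhotsotsuts

Attach case instrumental -u → chakhemukhu.
Attach number dual -o → chakhemukhuo.
Attach definiteness indefinite -tsots → chakhemukhuotsots.
Attach noun class class I -uts → chakhemukhuotsotsuts.
Nasal assimilation: no change.
Apply vowel deletion: chakhemukhuotsotsuts → chakhemukhotsotsuts.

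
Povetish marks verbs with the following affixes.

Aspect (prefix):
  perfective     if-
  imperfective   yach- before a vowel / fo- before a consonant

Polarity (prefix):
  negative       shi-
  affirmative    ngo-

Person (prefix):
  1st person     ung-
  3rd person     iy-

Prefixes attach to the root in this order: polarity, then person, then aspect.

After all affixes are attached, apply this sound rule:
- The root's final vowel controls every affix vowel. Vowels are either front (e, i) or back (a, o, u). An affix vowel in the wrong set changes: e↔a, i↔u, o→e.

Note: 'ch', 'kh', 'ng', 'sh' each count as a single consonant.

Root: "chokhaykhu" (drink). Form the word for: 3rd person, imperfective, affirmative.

yachuyngochokhaykhu

Attach polarity affirmative ngo- → ngochokhaykhu.
Attach person 3rd person iy- → iyngochokhaykhu.
Attach aspect imperfective yach- (before vowel 'i') → yachiyngochokhaykhu.
Apply vowel harmony: yachiyngochokhaykhu → yachuyngochokhaykhu.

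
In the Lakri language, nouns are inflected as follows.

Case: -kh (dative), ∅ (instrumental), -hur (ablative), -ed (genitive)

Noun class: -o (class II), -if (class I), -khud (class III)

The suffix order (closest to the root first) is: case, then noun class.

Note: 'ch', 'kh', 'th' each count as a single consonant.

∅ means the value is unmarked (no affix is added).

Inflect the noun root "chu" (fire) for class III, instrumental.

chukhud

case = instrumental: zero marking, form stays chu.
Attach noun class class III -khud → chukhud.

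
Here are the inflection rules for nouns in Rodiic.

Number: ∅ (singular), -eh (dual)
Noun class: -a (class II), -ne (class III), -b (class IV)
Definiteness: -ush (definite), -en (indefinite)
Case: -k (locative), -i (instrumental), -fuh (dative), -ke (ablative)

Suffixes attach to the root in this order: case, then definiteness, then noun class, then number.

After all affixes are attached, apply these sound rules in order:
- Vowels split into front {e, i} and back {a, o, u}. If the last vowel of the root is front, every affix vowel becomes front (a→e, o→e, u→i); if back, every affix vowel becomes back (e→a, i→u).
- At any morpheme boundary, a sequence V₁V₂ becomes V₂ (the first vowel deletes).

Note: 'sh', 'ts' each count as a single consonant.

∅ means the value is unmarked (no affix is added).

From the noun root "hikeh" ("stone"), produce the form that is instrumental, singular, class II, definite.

hikehishe

Attach case instrumental -i → hikehi.
Attach definiteness definite -ush → hikehiush.
Attach noun class class II -a → hikehiusha.
number = singular: zero marking, form stays hikehiusha.
Apply vowel harmony: hikehiusha → hikehiishe.
Apply vowel deletion: hikehiishe → hikehishe.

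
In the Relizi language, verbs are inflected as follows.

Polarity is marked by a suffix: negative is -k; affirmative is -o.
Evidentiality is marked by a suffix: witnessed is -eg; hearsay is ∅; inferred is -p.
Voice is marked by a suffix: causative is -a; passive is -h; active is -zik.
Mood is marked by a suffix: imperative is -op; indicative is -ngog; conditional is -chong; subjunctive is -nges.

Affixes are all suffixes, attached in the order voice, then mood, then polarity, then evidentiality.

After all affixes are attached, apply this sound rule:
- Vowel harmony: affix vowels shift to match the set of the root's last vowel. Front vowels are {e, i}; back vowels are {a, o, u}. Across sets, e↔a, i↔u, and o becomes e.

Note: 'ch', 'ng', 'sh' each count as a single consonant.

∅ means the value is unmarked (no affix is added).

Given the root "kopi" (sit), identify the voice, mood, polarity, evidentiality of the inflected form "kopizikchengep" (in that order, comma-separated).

Segment: kopi-zik-chong-o-p.
voice: -zik → active.
mood: -chong → conditional.
polarity: -o → affirmative.
evidentiality: -p → inferred.

active, conditional, affirmative, inferred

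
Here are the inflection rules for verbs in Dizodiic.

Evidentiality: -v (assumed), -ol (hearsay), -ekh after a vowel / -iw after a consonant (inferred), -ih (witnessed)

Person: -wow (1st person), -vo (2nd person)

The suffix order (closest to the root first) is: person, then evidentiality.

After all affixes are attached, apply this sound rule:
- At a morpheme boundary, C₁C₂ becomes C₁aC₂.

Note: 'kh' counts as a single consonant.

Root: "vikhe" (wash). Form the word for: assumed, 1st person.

Attach person 1st person -wow → vikhewow.
Attach evidentiality assumed -v → vikhewowv.
Apply epenthesis: vikhewowv → vikhewowav.

vikhewowav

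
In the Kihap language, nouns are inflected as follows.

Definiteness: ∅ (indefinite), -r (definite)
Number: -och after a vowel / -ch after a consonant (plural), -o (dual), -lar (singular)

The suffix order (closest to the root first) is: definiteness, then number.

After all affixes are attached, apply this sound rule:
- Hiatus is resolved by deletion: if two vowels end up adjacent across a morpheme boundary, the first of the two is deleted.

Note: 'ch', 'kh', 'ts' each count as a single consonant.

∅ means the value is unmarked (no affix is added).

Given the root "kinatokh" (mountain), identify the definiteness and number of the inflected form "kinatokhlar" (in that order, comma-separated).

Segment: kinatokh-lar.
definiteness: ∅ → indefinite.
number: -lar → singular.

indefinite, singular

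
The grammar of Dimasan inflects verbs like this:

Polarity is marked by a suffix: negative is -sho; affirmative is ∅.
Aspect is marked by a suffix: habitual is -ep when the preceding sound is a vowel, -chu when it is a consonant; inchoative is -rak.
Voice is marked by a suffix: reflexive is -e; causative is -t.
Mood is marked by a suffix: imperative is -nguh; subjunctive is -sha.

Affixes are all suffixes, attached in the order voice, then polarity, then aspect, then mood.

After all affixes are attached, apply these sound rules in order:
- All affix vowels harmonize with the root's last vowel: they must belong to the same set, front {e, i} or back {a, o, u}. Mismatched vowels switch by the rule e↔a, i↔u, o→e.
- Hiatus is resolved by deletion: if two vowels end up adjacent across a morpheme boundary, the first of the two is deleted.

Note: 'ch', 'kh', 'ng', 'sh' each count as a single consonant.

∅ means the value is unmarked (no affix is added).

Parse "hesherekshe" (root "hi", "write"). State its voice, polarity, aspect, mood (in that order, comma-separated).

reflexive, negative, inchoative, subjunctive

Segment: hi-e-sho-rak-sha.
voice: -e → reflexive.
polarity: -sho → negative.
aspect: -rak → inchoative.
mood: -sha → subjunctive.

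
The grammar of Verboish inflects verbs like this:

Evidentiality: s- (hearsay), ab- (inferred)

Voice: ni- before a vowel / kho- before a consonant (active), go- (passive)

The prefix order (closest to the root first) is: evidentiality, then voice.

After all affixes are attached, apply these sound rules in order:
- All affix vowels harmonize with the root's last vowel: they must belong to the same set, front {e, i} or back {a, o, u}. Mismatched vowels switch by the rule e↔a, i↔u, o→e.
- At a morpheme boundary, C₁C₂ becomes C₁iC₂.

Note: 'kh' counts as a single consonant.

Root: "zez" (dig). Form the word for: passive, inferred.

geebizez

Attach evidentiality inferred ab- → abzez.
Attach voice passive go- → goabzez.
Apply vowel harmony: goabzez → geebzez.
Apply epenthesis: geebzez → geebizez.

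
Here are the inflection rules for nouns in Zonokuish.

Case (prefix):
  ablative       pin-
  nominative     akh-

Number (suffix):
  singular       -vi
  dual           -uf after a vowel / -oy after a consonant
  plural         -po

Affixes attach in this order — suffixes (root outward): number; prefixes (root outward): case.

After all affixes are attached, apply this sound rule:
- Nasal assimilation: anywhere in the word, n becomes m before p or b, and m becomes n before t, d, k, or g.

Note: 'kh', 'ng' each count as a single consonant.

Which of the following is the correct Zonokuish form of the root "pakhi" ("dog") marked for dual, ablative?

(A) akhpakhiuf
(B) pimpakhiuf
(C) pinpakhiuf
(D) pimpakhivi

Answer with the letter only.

Attach case ablative pin- → pinpakhi.
Attach number dual -uf (after vowel 'i') → pinpakhiuf.
Apply nasal assimilation: pinpakhiuf → pimpakhiuf.
So the correct form is pimpakhiuf, option (B).
(A) akhpakhiuf is wrong: it uses nominative instead of ablative for case.
(C) pinpakhiuf is wrong: it fails to apply the sound rule(s).
(D) pimpakhivi is wrong: it uses singular instead of dual for number.

B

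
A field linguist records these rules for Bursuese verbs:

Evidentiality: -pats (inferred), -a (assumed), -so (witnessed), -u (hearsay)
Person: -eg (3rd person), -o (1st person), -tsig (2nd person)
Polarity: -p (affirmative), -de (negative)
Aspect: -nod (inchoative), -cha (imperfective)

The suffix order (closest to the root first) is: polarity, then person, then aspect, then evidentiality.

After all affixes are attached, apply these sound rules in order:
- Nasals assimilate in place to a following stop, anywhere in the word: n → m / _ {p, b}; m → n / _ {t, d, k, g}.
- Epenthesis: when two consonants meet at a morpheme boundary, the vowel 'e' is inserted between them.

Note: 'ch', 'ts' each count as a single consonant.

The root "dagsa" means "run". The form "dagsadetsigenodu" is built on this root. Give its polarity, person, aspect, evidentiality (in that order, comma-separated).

negative, 2nd person, inchoative, hearsay

Segment: dagsa-de-tsig-nod-u.
polarity: -de → negative.
person: -tsig → 2nd person.
aspect: -nod → inchoative.
evidentiality: -u → hearsay.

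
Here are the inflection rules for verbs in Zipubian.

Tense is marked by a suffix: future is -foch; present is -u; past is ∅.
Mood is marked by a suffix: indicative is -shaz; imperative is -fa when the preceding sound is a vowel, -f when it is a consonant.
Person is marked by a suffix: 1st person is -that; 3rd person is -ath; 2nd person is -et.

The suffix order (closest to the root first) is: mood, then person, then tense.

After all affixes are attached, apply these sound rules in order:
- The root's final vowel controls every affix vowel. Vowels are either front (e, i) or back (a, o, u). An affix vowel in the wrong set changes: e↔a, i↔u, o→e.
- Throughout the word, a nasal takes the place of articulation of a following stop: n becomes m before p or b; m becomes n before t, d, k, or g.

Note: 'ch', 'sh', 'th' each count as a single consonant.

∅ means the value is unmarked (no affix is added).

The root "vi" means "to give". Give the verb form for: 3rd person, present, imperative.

vifeethi

Attach mood imperative -fa (after vowel 'i') → vifa.
Attach person 3rd person -ath → vifaath.
Attach tense present -u → vifaathu.
Apply vowel harmony: vifaathu → vifeethi.
Nasal assimilation: no change.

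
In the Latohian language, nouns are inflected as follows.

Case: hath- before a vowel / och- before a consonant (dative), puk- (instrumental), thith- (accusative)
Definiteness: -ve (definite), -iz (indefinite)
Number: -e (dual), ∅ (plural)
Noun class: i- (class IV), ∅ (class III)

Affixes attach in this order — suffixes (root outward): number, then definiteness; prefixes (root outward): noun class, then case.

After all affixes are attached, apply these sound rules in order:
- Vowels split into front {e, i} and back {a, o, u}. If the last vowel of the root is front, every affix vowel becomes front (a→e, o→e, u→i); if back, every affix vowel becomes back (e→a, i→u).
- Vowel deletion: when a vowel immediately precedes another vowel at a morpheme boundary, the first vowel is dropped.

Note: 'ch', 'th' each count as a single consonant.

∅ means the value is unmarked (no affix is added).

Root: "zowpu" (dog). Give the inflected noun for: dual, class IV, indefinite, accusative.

Attach noun class class IV i- → izowpu.
Attach number dual -e → izowpue.
Attach case accusative thith- → thithizowpue.
Attach definiteness indefinite -iz → thithizowpueiz.
Apply vowel harmony: thithizowpueiz → thuthuzowpuauz.
Apply vowel deletion: thuthuzowpuauz → thuthuzowpuz.

thuthuzowpuz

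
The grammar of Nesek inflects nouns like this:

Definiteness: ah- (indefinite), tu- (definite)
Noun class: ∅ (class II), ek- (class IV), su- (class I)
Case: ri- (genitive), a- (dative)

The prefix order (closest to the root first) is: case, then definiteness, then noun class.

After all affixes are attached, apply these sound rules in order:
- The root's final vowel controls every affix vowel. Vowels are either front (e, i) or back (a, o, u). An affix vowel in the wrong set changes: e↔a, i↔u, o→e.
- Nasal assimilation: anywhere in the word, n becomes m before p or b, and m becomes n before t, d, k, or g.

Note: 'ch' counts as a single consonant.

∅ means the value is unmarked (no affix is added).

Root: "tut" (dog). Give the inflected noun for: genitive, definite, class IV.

Attach case genitive ri- → ritut.
Attach definiteness definite tu- → turitut.
Attach noun class class IV ek- → ekturitut.
Apply vowel harmony: ekturitut → akturutut.
Nasal assimilation: no change.

akturutut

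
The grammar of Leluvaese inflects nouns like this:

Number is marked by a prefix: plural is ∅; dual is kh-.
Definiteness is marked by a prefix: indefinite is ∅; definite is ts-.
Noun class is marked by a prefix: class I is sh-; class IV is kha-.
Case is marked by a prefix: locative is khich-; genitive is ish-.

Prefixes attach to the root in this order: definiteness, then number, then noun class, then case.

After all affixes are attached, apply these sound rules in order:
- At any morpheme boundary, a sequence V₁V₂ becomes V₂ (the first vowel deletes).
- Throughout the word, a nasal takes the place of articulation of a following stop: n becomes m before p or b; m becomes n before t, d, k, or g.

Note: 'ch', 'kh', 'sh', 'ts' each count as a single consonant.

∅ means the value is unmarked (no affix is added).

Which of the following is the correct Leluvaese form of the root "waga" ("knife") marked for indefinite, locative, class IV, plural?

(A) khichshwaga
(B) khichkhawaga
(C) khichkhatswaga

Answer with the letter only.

B

definiteness = indefinite: zero marking, form stays waga.
number = plural: zero marking, form stays waga.
Attach noun class class IV kha- → khawaga.
Attach case locative khich- → khichkhawaga.
Vowel deletion: no change.
Nasal assimilation: no change.
So the correct form is khichkhawaga, option (B).
(A) khichshwaga is wrong: it uses class I instead of class IV for noun class.
(C) khichkhatswaga is wrong: it uses definite instead of indefinite for definiteness.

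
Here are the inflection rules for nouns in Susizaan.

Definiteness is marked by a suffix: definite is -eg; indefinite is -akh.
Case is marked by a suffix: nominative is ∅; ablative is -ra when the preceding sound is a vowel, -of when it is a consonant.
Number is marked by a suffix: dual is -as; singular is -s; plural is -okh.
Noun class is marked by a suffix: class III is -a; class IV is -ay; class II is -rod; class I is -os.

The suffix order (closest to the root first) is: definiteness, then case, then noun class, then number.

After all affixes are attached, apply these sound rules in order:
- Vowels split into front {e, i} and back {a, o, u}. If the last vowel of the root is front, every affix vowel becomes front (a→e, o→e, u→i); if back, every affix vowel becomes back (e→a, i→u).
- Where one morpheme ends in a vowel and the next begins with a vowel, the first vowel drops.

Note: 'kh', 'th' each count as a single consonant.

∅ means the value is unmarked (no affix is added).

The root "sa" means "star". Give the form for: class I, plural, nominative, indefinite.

sakhosokh

Attach definiteness indefinite -akh → saakh.
case = nominative: zero marking, form stays saakh.
Attach noun class class I -os → saakhos.
Attach number plural -okh → saakhosokh.
Vowel harmony: no change.
Apply vowel deletion: saakhosokh → sakhosokh.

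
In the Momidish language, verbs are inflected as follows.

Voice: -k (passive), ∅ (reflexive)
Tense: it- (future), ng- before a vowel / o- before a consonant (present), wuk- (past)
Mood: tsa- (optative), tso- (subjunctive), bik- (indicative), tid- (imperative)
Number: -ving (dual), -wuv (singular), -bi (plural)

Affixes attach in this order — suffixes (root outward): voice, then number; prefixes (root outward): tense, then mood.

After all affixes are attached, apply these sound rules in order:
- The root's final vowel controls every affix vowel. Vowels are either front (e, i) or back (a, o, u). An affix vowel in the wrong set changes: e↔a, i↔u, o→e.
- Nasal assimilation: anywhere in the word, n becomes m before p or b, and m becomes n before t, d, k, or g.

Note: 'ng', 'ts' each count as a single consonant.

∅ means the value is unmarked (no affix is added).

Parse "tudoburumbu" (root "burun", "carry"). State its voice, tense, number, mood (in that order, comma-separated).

reflexive, present, plural, imperative

Segment: tid-o-burun-bi.
voice: ∅ → reflexive.
tense: ng/o- → present.
number: -bi → plural.
mood: tid- → imperative.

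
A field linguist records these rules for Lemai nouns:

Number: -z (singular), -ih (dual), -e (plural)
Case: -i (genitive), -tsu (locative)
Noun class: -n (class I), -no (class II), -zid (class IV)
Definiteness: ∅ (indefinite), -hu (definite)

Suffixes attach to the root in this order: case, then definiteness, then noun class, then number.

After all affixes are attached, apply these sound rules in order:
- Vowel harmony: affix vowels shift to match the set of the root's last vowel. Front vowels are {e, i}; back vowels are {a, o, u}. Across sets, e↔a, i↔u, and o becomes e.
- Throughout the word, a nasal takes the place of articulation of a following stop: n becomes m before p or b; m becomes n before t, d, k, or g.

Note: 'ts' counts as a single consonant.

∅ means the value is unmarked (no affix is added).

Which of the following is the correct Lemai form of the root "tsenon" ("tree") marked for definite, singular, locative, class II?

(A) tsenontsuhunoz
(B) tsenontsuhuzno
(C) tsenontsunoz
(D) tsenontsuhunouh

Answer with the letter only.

A

Attach case locative -tsu → tsenontsu.
Attach definiteness definite -hu → tsenontsuhu.
Attach noun class class II -no → tsenontsuhuno.
Attach number singular -z → tsenontsuhunoz.
Vowel harmony: no change.
Nasal assimilation: no change.
So the correct form is tsenontsuhunoz, option (A).
(B) tsenontsuhuzno is wrong: it has the affixes in the wrong order.
(C) tsenontsunoz is wrong: it uses indefinite instead of definite for definiteness.
(D) tsenontsuhunouh is wrong: it uses dual instead of singular for number.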